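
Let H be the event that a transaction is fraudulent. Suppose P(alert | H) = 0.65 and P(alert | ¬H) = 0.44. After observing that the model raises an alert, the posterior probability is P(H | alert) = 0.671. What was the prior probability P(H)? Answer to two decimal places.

In odds form, posterior odds = prior odds × likelihood ratio, so prior odds = posterior odds ÷ LR.
Posterior odds = 0.671/(1−0.671) = 2.0395. LR = 0.65/0.44 = 1.4773.
Prior odds = 2.0395/1.4773 = 1.3806, so P(H) = 1.3806/(1+1.3806) ≈ 0.58.

P(H) = 0.58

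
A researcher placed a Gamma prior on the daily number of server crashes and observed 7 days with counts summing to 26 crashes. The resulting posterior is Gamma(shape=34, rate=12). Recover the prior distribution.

Gamma(shape=8, rate=5)

Gamma–Poisson conjugacy: posterior shape = α + Σxᵢ, posterior rate = β + n.
So α = 34 − 26 = 8 and β = 12 − 7 = 5.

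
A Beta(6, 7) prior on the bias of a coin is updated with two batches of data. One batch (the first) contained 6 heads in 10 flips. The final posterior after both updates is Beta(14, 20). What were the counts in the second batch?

Sequential conjugate updates are equivalent to a single update on the pooled data, so total successes = posterior α − prior α and total failures = posterior β − prior β.
Total across both batches: 14−6=8 heads, 20−7=13 tails.
Subtract the first batch: 8−6=2 heads and 13−4=9 tails.

2 heads and 9 tails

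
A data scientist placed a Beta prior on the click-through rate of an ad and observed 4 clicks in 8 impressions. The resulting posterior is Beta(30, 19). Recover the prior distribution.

Beta(26, 15)

A Beta(a, b) prior with s successes and f failures in binomial data gives a Beta(a+s, b+f) posterior.
Subtract the data counts: 30−4=26, 19−4=15.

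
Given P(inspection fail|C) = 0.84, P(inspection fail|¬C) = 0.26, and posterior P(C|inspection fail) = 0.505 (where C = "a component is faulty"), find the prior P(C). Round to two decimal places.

In odds form, posterior odds = prior odds × likelihood ratio, so prior odds = posterior odds ÷ LR.
Posterior odds = 0.505/(1−0.505) = 1.0202. LR = 0.84/0.26 = 3.2308.
Prior odds = 1.0202/3.2308 = 0.3158, so P(C) = 0.3158/(1+0.3158) ≈ 0.24.

P(C) = 0.24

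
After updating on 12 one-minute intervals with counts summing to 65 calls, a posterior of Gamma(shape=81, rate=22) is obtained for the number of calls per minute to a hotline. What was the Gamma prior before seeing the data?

A Gamma(α, β) prior (rate parametrization) on a Poisson rate with n observations summing to S gives posterior Gamma(α+S, β+n).
So α = 81 − 65 = 16 and β = 22 − 12 = 10.

Gamma(shape=16, rate=10)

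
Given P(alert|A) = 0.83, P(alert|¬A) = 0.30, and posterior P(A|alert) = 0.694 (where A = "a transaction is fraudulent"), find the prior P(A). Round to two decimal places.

In odds form, posterior odds = prior odds × likelihood ratio, so prior odds = posterior odds ÷ LR.
Posterior odds = 0.694/(1−0.694) = 2.2680. LR = 0.83/0.30 = 2.7667.
Prior odds = 2.2680/2.7667 = 0.8197, so P(A) = 0.8197/(1+0.8197) ≈ 0.45.

P(A) = 0.45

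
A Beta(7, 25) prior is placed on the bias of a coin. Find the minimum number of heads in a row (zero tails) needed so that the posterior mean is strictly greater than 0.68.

After k heads and 0 tails the posterior is Beta(7+k, 25), with mean (7+k)/(7+25+k).
Set (7+k)/(32+k) > 0.68 and solve: k > (0.68·32 − 7)/(1 − 0.68) = 46.125.
The smallest integer exceeding 46.125 is 47.

k = 47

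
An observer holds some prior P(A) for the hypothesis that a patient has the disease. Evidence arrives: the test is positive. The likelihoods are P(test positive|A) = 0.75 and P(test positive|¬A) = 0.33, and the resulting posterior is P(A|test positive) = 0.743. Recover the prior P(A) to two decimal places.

Bayes' rule in odds form gives O(A|E) = O(A)·[P(E|A)/P(E|¬A)], hence O(A) = O(A|E)/LR.
Posterior odds = 0.743/(1−0.743) = 2.8911. LR = 0.75/0.33 = 2.2727.
Prior odds = 2.8911/2.2727 = 1.2721, so P(A) = 1.2721/(1+1.2721) ≈ 0.56.

P(A) = 0.56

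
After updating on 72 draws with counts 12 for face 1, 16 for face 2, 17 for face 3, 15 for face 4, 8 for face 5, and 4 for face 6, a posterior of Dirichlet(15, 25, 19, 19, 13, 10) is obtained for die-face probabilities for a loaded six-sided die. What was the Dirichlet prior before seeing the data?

For a Dirichlet(α) prior with multinomial counts c, the posterior is Dirichlet(α + c) componentwise.
Subtract each count from the matching posterior parameter: 15−12=3, 25−16=9, 19−17=2, 19−15=4, 13−8=5, 10−4=6.

Dirichlet(3, 9, 2, 4, 5, 6)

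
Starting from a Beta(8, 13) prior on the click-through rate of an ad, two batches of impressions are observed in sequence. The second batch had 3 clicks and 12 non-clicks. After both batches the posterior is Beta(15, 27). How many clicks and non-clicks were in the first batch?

4 clicks and 2 non-clicks

Because Beta–binomial updating is additive in the counts, the combined data contributed (α_post−α_prior, β_post−β_prior) successes and failures.
Total across both batches: 15−8=7 clicks, 27−13=14 non-clicks.
Subtract the second batch: 7−3=4 clicks and 14−12=2 non-clicks.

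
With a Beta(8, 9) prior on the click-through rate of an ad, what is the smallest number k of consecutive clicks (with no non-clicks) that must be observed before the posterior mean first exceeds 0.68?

k = 12

After k clicks and 0 non-clicks the posterior is Beta(8+k, 9), with mean (8+k)/(8+9+k).
Set (8+k)/(17+k) > 0.68 and solve: k > (0.68·17 − 8)/(1 − 0.68) = 11.125.
The smallest integer exceeding 11.125 is 12.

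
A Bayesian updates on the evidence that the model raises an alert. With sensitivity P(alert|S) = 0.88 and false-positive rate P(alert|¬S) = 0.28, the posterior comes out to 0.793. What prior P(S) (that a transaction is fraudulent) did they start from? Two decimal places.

P(S) = 0.55

Bayes' rule in odds form gives O(S|E) = O(S)·[P(E|S)/P(E|¬S)], hence O(S) = O(S|E)/LR.
Posterior odds = 0.793/(1−0.793) = 3.8309. LR = 0.88/0.28 = 3.1429.
Prior odds = 3.8309/3.1429 = 1.2189, so P(S) = 1.2189/(1+1.2189) ≈ 0.55.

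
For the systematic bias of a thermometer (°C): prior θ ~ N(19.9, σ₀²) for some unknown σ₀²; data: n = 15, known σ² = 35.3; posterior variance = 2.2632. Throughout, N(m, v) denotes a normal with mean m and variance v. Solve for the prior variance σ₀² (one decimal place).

For the Normal–Normal model with known σ², precisions add: τ_n = τ₀ + n/σ².
So 1/σ₀² = 1/2.2632 − 15/35.3 = 0.441852 − 0.424929 = 0.016923.
Hence σ₀² = 1/0.016923 ≈ 59.1.

σ₀² = 59.1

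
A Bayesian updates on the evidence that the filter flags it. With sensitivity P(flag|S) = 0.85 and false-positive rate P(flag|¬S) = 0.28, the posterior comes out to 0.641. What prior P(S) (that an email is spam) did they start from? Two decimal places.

P(S) = 0.37

Bayes' rule in odds form gives O(S|E) = O(S)·[P(E|S)/P(E|¬S)], hence O(S) = O(S|E)/LR.
Posterior odds = 0.641/(1−0.641) = 1.7855. LR = 0.85/0.28 = 3.0357.
Prior odds = 1.7855/3.0357 = 0.5882, so P(S) = 0.5882/(1+0.5882) ≈ 0.37.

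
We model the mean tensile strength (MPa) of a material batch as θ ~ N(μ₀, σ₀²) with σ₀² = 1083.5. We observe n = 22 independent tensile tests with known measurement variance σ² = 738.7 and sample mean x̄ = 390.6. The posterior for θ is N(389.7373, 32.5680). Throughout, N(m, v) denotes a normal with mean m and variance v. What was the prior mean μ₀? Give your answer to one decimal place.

μ₀ = 361.9

With known observation variance, the Normal–Normal posterior has precision τ_n = τ₀ + n/σ² and mean μ_n = (τ₀μ₀ + (n/σ²)x̄)/τ_n.
Here τ₀ = 1/1083.5 = 0.000923 and τ_data = 22/738.7 = 0.029782, so τ_n = 0.030705.
Rearranging for μ₀: μ₀ = (μ_n·τ_n − τ_data·x̄)/τ₀ = (389.7373·0.030705 − 0.029782·390.6) / 0.000923 = 0.334035/0.000923 ≈ 361.9.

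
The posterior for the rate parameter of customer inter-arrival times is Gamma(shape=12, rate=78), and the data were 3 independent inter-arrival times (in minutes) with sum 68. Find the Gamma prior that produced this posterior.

For an exponential likelihood with a Gamma(α, β) prior on the rate, n observations with total T give posterior Gamma(α+n, β+T).
So α = 12 − 3 = 9 and β = 78 − 68 = 10.

Gamma(shape=9, rate=10)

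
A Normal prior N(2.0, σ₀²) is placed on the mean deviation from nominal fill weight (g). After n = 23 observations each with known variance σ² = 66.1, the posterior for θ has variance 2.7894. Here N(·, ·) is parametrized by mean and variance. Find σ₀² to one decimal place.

σ₀² = 94.9

For the Normal–Normal model with known σ², precisions add: τ_n = τ₀ + n/σ².
So 1/σ₀² = 1/2.7894 − 23/66.1 = 0.358500 − 0.347958 = 0.010542.
Hence σ₀² = 1/0.010542 ≈ 94.9.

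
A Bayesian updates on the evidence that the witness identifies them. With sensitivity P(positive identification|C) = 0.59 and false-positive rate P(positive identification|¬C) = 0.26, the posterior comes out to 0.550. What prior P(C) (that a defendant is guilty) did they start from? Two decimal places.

In odds form, posterior odds = prior odds × likelihood ratio, so prior odds = posterior odds ÷ LR.
Posterior odds = 0.550/(1−0.550) = 1.2222. LR = 0.59/0.26 = 2.2692.
Prior odds = 1.2222/2.2692 = 0.5386, so P(C) = 0.5386/(1+0.5386) ≈ 0.35.

P(C) = 0.35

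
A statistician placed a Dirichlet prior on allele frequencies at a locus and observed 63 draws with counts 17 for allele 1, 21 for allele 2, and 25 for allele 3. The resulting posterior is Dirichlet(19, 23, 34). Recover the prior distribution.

For a Dirichlet(α) prior with multinomial counts c, the posterior is Dirichlet(α + c) componentwise.
Subtract each count from the matching posterior parameter: 19−17=2, 23−21=2, 34−25=9.

Dirichlet(2, 2, 9)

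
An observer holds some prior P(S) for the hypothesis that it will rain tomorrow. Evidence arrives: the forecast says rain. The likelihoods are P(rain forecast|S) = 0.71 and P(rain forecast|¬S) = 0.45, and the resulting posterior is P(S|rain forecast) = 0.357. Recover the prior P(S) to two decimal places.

Bayes' rule in odds form gives O(S|E) = O(S)·[P(E|S)/P(E|¬S)], hence O(S) = O(S|E)/LR.
Posterior odds = 0.357/(1−0.357) = 0.5552. LR = 0.71/0.45 = 1.5778.
Prior odds = 0.5552/1.5778 = 0.3519, so P(S) = 0.3519/(1+0.3519) ≈ 0.26.

P(S) = 0.26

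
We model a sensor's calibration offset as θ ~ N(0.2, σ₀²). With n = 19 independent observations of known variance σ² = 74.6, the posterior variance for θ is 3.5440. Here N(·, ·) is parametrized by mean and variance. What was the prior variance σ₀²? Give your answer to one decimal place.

σ₀² = 36.4

For the Normal–Normal model with known σ², precisions add: τ_n = τ₀ + n/σ².
So 1/σ₀² = 1/3.5440 − 19/74.6 = 0.282167 − 0.254692 = 0.027475.
Hence σ₀² = 1/0.027475 ≈ 36.4.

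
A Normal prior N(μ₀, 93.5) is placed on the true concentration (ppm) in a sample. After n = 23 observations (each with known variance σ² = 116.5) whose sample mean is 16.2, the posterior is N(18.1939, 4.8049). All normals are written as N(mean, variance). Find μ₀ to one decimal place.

The posterior mean is a precision-weighted average: μ_n = (τ₀μ₀ + τ_data·x̄)/(τ₀+τ_data), with τ₀=1/σ₀² and τ_data=n/σ².
Here τ₀ = 1/93.5 = 0.010695 and τ_data = 23/116.5 = 0.197425, so τ_n = 0.208120.
Rearranging for μ₀: μ₀ = (μ_n·τ_n − τ_data·x̄)/τ₀ = (18.1939·0.208120 − 0.197425·16.2) / 0.010695 = 0.588229/0.010695 ≈ 55.0.

μ₀ = 55.0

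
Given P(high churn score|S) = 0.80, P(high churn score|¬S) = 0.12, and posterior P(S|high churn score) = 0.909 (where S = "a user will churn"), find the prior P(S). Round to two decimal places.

P(S) = 0.60

In odds form, posterior odds = prior odds × likelihood ratio, so prior odds = posterior odds ÷ LR.
Posterior odds = 0.909/(1−0.909) = 9.9890. LR = 0.80/0.12 = 6.6667.
Prior odds = 9.9890/6.6667 = 1.4983, so P(S) = 1.4983/(1+1.4983) ≈ 0.60.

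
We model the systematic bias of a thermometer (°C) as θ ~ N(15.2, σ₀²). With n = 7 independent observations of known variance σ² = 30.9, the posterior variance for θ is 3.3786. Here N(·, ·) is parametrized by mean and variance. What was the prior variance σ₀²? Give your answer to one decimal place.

Posterior precision equals prior precision plus data precision: 1/σ_n² = 1/σ₀² + n/σ².
So 1/σ₀² = 1/3.3786 − 7/30.9 = 0.295981 − 0.226537 = 0.069444.
Hence σ₀² = 1/0.069444 ≈ 14.4.

σ₀² = 14.4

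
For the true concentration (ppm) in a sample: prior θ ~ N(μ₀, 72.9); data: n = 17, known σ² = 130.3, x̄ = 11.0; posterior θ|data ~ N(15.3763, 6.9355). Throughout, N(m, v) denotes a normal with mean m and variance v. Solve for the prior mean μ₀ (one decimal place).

With known observation variance, the Normal–Normal posterior has precision τ_n = τ₀ + n/σ² and mean μ_n = (τ₀μ₀ + (n/σ²)x̄)/τ_n.
Here τ₀ = 1/72.9 = 0.013717 and τ_data = 17/130.3 = 0.130468, so τ_n = 0.144185.
Rearranging for μ₀: μ₀ = (μ_n·τ_n − τ_data·x̄)/τ₀ = (15.3763·0.144185 − 0.130468·11.0) / 0.013717 = 0.781884/0.013717 ≈ 57.0.

μ₀ = 57.0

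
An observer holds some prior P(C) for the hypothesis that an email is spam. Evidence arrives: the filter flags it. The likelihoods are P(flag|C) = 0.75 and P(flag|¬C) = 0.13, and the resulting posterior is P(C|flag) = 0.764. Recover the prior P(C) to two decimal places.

In odds form, posterior odds = prior odds × likelihood ratio, so prior odds = posterior odds ÷ LR.
Posterior odds = 0.764/(1−0.764) = 3.2373. LR = 0.75/0.13 = 5.7692.
Prior odds = 3.2373/5.7692 = 0.5611, so P(C) = 0.5611/(1+0.5611) ≈ 0.36.

P(C) = 0.36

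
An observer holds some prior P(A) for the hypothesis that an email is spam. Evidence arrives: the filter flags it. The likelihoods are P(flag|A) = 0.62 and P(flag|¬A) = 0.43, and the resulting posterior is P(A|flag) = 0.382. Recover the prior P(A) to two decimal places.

P(A) = 0.30

In odds form, posterior odds = prior odds × likelihood ratio, so prior odds = posterior odds ÷ LR.
Posterior odds = 0.382/(1−0.382) = 0.6181. LR = 0.62/0.43 = 1.4419.
Prior odds = 0.6181/1.4419 = 0.4287, so P(A) = 0.4287/(1+0.4287) ≈ 0.30.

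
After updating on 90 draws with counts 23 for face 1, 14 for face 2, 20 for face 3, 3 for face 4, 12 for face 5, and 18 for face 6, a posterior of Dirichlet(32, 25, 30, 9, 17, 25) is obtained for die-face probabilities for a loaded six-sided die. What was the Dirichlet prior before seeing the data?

Dirichlet(9, 11, 10, 6, 5, 7)

For a Dirichlet(α) prior with multinomial counts c, the posterior is Dirichlet(α + c) componentwise.
Subtract each count from the matching posterior parameter: 32−23=9, 25−14=11, 30−20=10, 9−3=6, 17−12=5, 25−18=7.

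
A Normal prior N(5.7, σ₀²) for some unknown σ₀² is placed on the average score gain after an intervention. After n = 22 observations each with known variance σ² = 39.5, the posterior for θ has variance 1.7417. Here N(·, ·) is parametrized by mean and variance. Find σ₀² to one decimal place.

Posterior precision equals prior precision plus data precision: 1/σ_n² = 1/σ₀² + n/σ².
So 1/σ₀² = 1/1.7417 − 22/39.5 = 0.574152 − 0.556962 = 0.017190.
Hence σ₀² = 1/0.017190 ≈ 58.2.

σ₀² = 58.2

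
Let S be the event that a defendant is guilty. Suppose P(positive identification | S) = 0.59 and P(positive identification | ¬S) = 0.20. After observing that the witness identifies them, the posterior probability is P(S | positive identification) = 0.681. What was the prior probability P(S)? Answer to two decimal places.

Bayes' rule in odds form gives O(S|E) = O(S)·[P(E|S)/P(E|¬S)], hence O(S) = O(S|E)/LR.
Posterior odds = 0.681/(1−0.681) = 2.1348. LR = 0.59/0.20 = 2.9500.
Prior odds = 2.1348/2.9500 = 0.7237, so P(S) = 0.7237/(1+0.7237) ≈ 0.42.

P(S) = 0.42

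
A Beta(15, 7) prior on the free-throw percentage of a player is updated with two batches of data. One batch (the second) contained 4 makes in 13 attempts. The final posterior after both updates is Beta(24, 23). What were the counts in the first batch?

5 makes and 7 misses

Because Beta–binomial updating is additive in the counts, the combined data contributed (α_post−α_prior, β_post−β_prior) successes and failures.
Total across both batches: 24−15=9 makes, 23−7=16 misses.
Subtract the second batch: 9−4=5 makes and 16−9=7 misses.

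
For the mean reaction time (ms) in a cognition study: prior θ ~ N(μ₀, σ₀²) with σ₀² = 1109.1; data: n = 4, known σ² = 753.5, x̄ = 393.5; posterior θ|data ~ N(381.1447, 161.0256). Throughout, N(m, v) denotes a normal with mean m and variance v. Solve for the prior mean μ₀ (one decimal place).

μ₀ = 308.4

The posterior mean is a precision-weighted average: μ_n = (τ₀μ₀ + τ_data·x̄)/(τ₀+τ_data), with τ₀=1/σ₀² and τ_data=n/σ².
Here τ₀ = 1/1109.1 = 0.000902 and τ_data = 4/753.5 = 0.005309, so τ_n = 0.006211.
Rearranging for μ₀: μ₀ = (μ_n·τ_n − τ_data·x̄)/τ₀ = (381.1447·0.006211 − 0.005309·393.5) / 0.000902 = 0.278198/0.000902 ≈ 308.4.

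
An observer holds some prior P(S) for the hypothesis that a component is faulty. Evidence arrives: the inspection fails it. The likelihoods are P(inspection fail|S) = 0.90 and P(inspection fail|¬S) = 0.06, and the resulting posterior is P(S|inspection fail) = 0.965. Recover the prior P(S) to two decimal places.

P(S) = 0.65

In odds form, posterior odds = prior odds × likelihood ratio, so prior odds = posterior odds ÷ LR.
Posterior odds = 0.965/(1−0.965) = 27.5714. LR = 0.90/0.06 = 15.0000.
Prior odds = 27.5714/15.0000 = 1.8381, so P(S) = 1.8381/(1+1.8381) ≈ 0.65.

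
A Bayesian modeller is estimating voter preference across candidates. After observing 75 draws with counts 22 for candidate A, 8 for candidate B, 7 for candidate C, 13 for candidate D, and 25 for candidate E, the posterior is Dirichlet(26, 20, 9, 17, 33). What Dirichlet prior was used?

Dirichlet(4, 12, 2, 4, 8)

For a Dirichlet(α) prior with multinomial counts c, the posterior is Dirichlet(α + c) componentwise.
Subtract each count from the matching posterior parameter: 26−22=4, 20−8=12, 9−7=2, 17−13=4, 33−25=8.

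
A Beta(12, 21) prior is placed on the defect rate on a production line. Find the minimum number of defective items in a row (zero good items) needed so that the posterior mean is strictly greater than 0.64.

After k defective items and 0 good items the posterior is Beta(12+k, 21), with mean (12+k)/(12+21+k).
Set (12+k)/(33+k) > 0.64 and solve: k > (0.64·33 − 12)/(1 − 0.64) = 25.333.
The smallest integer exceeding 25.333 is 26.

k = 26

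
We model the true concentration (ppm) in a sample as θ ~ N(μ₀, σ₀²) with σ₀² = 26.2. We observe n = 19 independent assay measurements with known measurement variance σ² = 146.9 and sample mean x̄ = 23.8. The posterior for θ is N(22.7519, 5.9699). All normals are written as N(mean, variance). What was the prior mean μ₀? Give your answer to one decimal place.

μ₀ = 19.2

The posterior mean is a precision-weighted average: μ_n = (τ₀μ₀ + τ_data·x̄)/(τ₀+τ_data), with τ₀=1/σ₀² and τ_data=n/σ².
Here τ₀ = 1/26.2 = 0.038168 and τ_data = 19/146.9 = 0.129340, so τ_n = 0.167508.
Rearranging for μ₀: μ₀ = (μ_n·τ_n − τ_data·x̄)/τ₀ = (22.7519·0.167508 − 0.129340·23.8) / 0.038168 = 0.732833/0.038168 ≈ 19.2.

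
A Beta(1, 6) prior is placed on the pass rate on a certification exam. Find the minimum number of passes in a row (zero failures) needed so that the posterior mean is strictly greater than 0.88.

k = 44

After k passes and 0 failures the posterior is Beta(1+k, 6), with mean (1+k)/(1+6+k).
Set (1+k)/(7+k) > 0.88 and solve: k > (0.88·7 − 1)/(1 − 0.88) = 43.000.
The smallest integer exceeding 43.000 is 44.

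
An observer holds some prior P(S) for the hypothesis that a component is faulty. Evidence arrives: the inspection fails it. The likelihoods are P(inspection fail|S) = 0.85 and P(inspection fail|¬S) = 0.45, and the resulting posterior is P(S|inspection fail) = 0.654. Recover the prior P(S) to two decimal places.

P(S) = 0.50

Bayes' rule in odds form gives O(S|E) = O(S)·[P(E|S)/P(E|¬S)], hence O(S) = O(S|E)/LR.
Posterior odds = 0.654/(1−0.654) = 1.8902. LR = 0.85/0.45 = 1.8889.
Prior odds = 1.8902/1.8889 = 1.0007, so P(S) = 1.0007/(1+1.0007) ≈ 0.50.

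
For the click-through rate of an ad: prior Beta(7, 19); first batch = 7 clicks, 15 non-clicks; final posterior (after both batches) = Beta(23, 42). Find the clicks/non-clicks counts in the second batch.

9 clicks and 8 non-clicks

Because Beta–binomial updating is additive in the counts, the combined data contributed (α_post−α_prior, β_post−β_prior) successes and failures.
Total across both batches: 23−7=16 clicks, 42−19=23 non-clicks.
Subtract the first batch: 16−7=9 clicks and 23−15=8 non-clicks.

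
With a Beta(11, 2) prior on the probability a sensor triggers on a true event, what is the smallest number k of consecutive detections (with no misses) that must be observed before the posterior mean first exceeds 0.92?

After k detections and 0 misses the posterior is Beta(11+k, 2), with mean (11+k)/(11+2+k).
Set (11+k)/(13+k) > 0.92 and solve: k > (0.92·13 − 11)/(1 − 0.92) = 12.000.
The smallest integer exceeding 12.000 is 13.

k = 13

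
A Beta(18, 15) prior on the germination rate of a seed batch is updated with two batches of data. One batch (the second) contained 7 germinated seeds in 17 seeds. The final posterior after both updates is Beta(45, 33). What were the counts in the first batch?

Because Beta–binomial updating is additive in the counts, the combined data contributed (α_post−α_prior, β_post−β_prior) successes and failures.
Total across both batches: 45−18=27 germinated seeds, 33−15=18 non-germinating seeds.
Subtract the second batch: 27−7=20 germinated seeds and 18−10=8 non-germinating seeds.

20 germinated seeds and 8 non-germinating seeds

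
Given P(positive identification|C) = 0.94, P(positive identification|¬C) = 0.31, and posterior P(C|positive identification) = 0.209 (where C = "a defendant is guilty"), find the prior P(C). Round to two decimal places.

P(C) = 0.08

In odds form, posterior odds = prior odds × likelihood ratio, so prior odds = posterior odds ÷ LR.
Posterior odds = 0.209/(1−0.209) = 0.2642. LR = 0.94/0.31 = 3.0323.
Prior odds = 0.2642/3.0323 = 0.0871, so P(C) = 0.0871/(1+0.0871) ≈ 0.08.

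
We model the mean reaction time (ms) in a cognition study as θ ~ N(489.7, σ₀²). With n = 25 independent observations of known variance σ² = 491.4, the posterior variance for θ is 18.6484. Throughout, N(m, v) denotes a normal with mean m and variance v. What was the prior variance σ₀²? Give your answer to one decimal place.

For the Normal–Normal model with known σ², precisions add: τ_n = τ₀ + n/σ².
So 1/σ₀² = 1/18.6484 − 25/491.4 = 0.053624 − 0.050875 = 0.002749.
Hence σ₀² = 1/0.002749 ≈ 363.8.

σ₀² = 363.8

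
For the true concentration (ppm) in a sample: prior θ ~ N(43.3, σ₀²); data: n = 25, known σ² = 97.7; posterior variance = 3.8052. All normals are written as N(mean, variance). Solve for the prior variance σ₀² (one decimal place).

σ₀² = 144.7

For the Normal–Normal model with known σ², precisions add: τ_n = τ₀ + n/σ².
So 1/σ₀² = 1/3.8052 − 25/97.7 = 0.262798 − 0.255885 = 0.006913.
Hence σ₀² = 1/0.006913 ≈ 144.7.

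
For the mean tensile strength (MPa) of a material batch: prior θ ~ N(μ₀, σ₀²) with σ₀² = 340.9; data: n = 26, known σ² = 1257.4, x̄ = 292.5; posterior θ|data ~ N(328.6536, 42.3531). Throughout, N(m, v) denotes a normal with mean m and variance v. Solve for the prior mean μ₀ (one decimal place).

μ₀ = 583.5

The posterior mean is a precision-weighted average: μ_n = (τ₀μ₀ + τ_data·x̄)/(τ₀+τ_data), with τ₀=1/σ₀² and τ_data=n/σ².
Here τ₀ = 1/340.9 = 0.002933 and τ_data = 26/1257.4 = 0.020678, so τ_n = 0.023611.
Rearranging for μ₀: μ₀ = (μ_n·τ_n − τ_data·x̄)/τ₀ = (328.6536·0.023611 − 0.020678·292.5) / 0.002933 = 1.711525/0.002933 ≈ 583.5.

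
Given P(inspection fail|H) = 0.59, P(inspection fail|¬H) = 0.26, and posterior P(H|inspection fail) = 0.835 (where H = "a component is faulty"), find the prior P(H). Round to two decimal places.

Bayes' rule in odds form gives O(H|E) = O(H)·[P(E|H)/P(E|¬H)], hence O(H) = O(H|E)/LR.
Posterior odds = 0.835/(1−0.835) = 5.0606. LR = 0.59/0.26 = 2.2692.
Prior odds = 5.0606/2.2692 = 2.2301, so P(H) = 2.2301/(1+2.2301) ≈ 0.69.

P(H) = 0.69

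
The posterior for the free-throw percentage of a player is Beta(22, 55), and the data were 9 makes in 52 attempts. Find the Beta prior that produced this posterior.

Under Beta–binomial conjugacy the posterior parameters are (a+s, b+f).
Subtract the data counts: 22−9=13, 55−43=12.

Beta(13, 12)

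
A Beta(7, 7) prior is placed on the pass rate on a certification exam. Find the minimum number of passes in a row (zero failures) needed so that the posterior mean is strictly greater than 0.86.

k = 37

After k passes and 0 failures the posterior is Beta(7+k, 7), with mean (7+k)/(7+7+k).
Set (7+k)/(14+k) > 0.86 and solve: k > (0.86·14 − 7)/(1 − 0.86) = 36.000.
The smallest integer exceeding 36.000 is 37, and checking k=37: (44)/(51) = 0.8627 > 0.86.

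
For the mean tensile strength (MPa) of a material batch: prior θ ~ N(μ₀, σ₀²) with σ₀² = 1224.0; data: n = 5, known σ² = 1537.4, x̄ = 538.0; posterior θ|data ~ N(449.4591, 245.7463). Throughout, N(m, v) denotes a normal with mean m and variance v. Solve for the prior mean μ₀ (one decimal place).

μ₀ = 97.0

With known observation variance, the Normal–Normal posterior has precision τ_n = τ₀ + n/σ² and mean μ_n = (τ₀μ₀ + (n/σ²)x̄)/τ_n.
Here τ₀ = 1/1224.0 = 0.000817 and τ_data = 5/1537.4 = 0.003252, so τ_n = 0.004069.
Rearranging for μ₀: μ₀ = (μ_n·τ_n − τ_data·x̄)/τ₀ = (449.4591·0.004069 − 0.003252·538.0) / 0.000817 = 0.079273/0.000817 ≈ 97.0.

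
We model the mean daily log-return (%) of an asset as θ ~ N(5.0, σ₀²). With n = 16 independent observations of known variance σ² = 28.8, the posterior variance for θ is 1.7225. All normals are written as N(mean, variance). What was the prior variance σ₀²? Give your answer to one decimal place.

For the Normal–Normal model with known σ², precisions add: τ_n = τ₀ + n/σ².
So 1/σ₀² = 1/1.7225 − 16/28.8 = 0.580552 − 0.555556 = 0.024996.
Hence σ₀² = 1/0.024996 ≈ 40.0.

σ₀² = 40.0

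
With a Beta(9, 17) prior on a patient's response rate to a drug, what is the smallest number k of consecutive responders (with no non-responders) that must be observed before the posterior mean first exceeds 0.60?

k = 17

After k responders and 0 non-responders the posterior is Beta(9+k, 17), with mean (9+k)/(9+17+k).
Set (9+k)/(26+k) > 0.60 and solve: k > (0.60·26 − 9)/(1 − 0.60) = 16.500.
The smallest integer exceeding 16.500 is 17.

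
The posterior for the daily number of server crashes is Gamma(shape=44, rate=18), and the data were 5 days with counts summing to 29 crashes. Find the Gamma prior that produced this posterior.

Gamma–Poisson conjugacy: posterior shape = α + Σxᵢ, posterior rate = β + n.
So α = 44 − 29 = 15 and β = 18 − 5 = 13.

Gamma(shape=15, rate=13)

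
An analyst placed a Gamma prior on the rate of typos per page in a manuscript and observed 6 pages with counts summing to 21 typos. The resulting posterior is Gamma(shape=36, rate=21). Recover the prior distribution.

Gamma(shape=15, rate=15)

A Gamma(α, β) prior (rate parametrization) on a Poisson rate with n observations summing to S gives posterior Gamma(α+S, β+n).
So α = 36 − 21 = 15 and β = 21 − 6 = 15.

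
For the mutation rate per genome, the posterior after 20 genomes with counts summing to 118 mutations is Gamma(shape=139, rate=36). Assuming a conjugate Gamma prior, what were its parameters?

Gamma(shape=21, rate=16)

A Gamma(α, β) prior (rate parametrization) on a Poisson rate with n observations summing to S gives posterior Gamma(α+S, β+n).
So α = 139 − 118 = 21 and β = 36 − 20 = 16.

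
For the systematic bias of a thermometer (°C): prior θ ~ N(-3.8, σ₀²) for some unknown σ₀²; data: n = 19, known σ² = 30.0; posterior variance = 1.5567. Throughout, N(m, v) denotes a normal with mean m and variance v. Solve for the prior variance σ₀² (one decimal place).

σ₀² = 110.5

Posterior precision equals prior precision plus data precision: 1/σ_n² = 1/σ₀² + n/σ².
So 1/σ₀² = 1/1.5567 − 19/30.0 = 0.642385 − 0.633333 = 0.009052.
Hence σ₀² = 1/0.009052 ≈ 110.5.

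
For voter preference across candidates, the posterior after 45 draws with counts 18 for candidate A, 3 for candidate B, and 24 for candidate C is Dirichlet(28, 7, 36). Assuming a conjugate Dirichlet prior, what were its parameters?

For a Dirichlet(α) prior with multinomial counts c, the posterior is Dirichlet(α + c) componentwise.
Subtract each count from the matching posterior parameter: 28−18=10, 7−3=4, 36−24=12.

Dirichlet(10, 4, 12)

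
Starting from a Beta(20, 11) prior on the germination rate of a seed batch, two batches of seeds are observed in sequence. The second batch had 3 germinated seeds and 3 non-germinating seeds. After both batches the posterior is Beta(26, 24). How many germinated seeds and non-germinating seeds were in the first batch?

Because Beta–binomial updating is additive in the counts, the combined data contributed (α_post−α_prior, β_post−β_prior) successes and failures.
Total across both batches: 26−20=6 germinated seeds, 24−11=13 non-germinating seeds.
Subtract the second batch: 6−3=3 germinated seeds and 13−3=10 non-germinating seeds.

3 germinated seeds and 10 non-germinating seeds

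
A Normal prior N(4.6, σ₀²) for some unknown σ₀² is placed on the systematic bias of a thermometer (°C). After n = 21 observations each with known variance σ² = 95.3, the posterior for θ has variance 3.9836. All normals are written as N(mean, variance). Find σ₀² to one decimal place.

For the Normal–Normal model with known σ², precisions add: τ_n = τ₀ + n/σ².
So 1/σ₀² = 1/3.9836 − 21/95.3 = 0.251029 − 0.220357 = 0.030672.
Hence σ₀² = 1/0.030672 ≈ 32.6.

σ₀² = 32.6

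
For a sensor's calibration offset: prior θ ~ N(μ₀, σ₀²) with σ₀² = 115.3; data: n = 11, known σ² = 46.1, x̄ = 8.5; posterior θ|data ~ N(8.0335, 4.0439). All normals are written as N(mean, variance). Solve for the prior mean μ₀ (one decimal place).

The posterior mean is a precision-weighted average: μ_n = (τ₀μ₀ + τ_data·x̄)/(τ₀+τ_data), with τ₀=1/σ₀² and τ_data=n/σ².
Here τ₀ = 1/115.3 = 0.008673 and τ_data = 11/46.1 = 0.238612, so τ_n = 0.247285.
Rearranging for μ₀: μ₀ = (μ_n·τ_n − τ_data·x̄)/τ₀ = (8.0335·0.247285 − 0.238612·8.5) / 0.008673 = -0.041638/0.008673 ≈ -4.8.

μ₀ = -4.8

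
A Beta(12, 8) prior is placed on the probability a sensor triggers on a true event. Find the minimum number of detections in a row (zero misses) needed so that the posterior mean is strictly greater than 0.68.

k = 6

After k detections and 0 misses the posterior is Beta(12+k, 8), with mean (12+k)/(12+8+k).
Set (12+k)/(20+k) > 0.68 and solve: k > (0.68·20 − 12)/(1 − 0.68) = 5.000.
The smallest integer exceeding 5.000 is 6, and checking k=6: (18)/(26) = 0.6923 > 0.68.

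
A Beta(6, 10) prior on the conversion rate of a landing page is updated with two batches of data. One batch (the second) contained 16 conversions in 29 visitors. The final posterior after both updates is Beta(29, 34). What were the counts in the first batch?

Because Beta–binomial updating is additive in the counts, the combined data contributed (α_post−α_prior, β_post−β_prior) successes and failures.
Total across both batches: 29−6=23 conversions, 34−10=24 bounces.
Subtract the second batch: 23−16=7 conversions and 24−13=11 bounces.

7 conversions and 11 bounces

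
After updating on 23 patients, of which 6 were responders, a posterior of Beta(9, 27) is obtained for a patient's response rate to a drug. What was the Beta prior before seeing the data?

A Beta(a, b) prior with s successes and f failures in binomial data gives a Beta(a+s, b+f) posterior.
Subtract the data counts: 9−6=3, 27−17=10.

Beta(3, 10)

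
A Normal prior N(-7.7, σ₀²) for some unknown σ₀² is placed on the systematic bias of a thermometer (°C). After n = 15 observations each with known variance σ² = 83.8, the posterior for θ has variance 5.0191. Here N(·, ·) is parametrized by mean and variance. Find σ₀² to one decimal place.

For the Normal–Normal model with known σ², precisions add: τ_n = τ₀ + n/σ².
So 1/σ₀² = 1/5.0191 − 15/83.8 = 0.199239 − 0.178998 = 0.020241.
Hence σ₀² = 1/0.020241 ≈ 49.4.

σ₀² = 49.4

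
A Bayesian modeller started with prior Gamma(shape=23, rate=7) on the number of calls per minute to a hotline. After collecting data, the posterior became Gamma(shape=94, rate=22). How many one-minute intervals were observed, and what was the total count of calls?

Gamma–Poisson conjugacy: posterior shape = α + Σxᵢ, posterior rate = β + n.
Matching: Σxᵢ = 94 − 23 = 71 and n = 22 − 7 = 15.

n = 15 one-minute intervals with total 71 calls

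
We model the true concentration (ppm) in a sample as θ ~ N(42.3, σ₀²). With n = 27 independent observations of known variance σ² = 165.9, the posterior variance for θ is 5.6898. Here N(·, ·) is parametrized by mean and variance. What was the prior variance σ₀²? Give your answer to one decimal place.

Posterior precision equals prior precision plus data precision: 1/σ_n² = 1/σ₀² + n/σ².
So 1/σ₀² = 1/5.6898 − 27/165.9 = 0.175753 − 0.162749 = 0.013004.
Hence σ₀² = 1/0.013004 ≈ 76.9.

σ₀² = 76.9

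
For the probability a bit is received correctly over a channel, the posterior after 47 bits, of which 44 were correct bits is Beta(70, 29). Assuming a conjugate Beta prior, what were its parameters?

Beta(26, 26)

A Beta(a, b) prior with s successes and f failures in binomial data gives a Beta(a+s, b+f) posterior.
So a = 70 − 44 = 26 and b = 29 − 3 = 26.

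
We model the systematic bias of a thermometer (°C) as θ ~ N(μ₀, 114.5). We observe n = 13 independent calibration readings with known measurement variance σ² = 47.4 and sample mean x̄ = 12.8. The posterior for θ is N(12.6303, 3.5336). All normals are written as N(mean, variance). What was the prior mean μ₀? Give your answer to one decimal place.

With known observation variance, the Normal–Normal posterior has precision τ_n = τ₀ + n/σ² and mean μ_n = (τ₀μ₀ + (n/σ²)x̄)/τ_n.
Here τ₀ = 1/114.5 = 0.008734 and τ_data = 13/47.4 = 0.274262, so τ_n = 0.282996.
Rearranging for μ₀: μ₀ = (μ_n·τ_n − τ_data·x̄)/τ₀ = (12.6303·0.282996 − 0.274262·12.8) / 0.008734 = 0.063771/0.008734 ≈ 7.3.

μ₀ = 7.3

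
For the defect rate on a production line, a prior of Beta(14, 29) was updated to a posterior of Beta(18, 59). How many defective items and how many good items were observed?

A Beta(a, b) prior with s successes and f failures in binomial data gives a Beta(a+s, b+f) posterior.
So s = 18 − 14 = 4 and f = 59 − 29 = 30.

4 defective items and 30 good items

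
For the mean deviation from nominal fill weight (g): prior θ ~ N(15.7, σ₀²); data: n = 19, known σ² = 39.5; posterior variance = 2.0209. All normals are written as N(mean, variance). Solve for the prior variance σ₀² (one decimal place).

σ₀² = 72.4

Posterior precision equals prior precision plus data precision: 1/σ_n² = 1/σ₀² + n/σ².
So 1/σ₀² = 1/2.0209 − 19/39.5 = 0.494829 − 0.481013 = 0.013816.
Hence σ₀² = 1/0.013816 ≈ 72.4.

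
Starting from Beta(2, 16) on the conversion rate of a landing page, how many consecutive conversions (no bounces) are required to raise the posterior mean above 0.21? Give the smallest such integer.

After k conversions and 0 bounces the posterior is Beta(2+k, 16), with mean (2+k)/(2+16+k).
Set (2+k)/(18+k) > 0.21 and solve: k > (0.21·18 − 2)/(1 − 0.21) = 2.253.
The smallest integer exceeding 2.253 is 3, and checking k=3: (5)/(21) = 0.2381 > 0.21.

k = 3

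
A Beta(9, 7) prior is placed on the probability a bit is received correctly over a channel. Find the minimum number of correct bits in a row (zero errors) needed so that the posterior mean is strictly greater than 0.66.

After k correct bits and 0 errors the posterior is Beta(9+k, 7), with mean (9+k)/(9+7+k).
Set (9+k)/(16+k) > 0.66 and solve: k > (0.66·16 − 9)/(1 − 0.66) = 4.588.
The smallest integer exceeding 4.588 is 5.

k = 5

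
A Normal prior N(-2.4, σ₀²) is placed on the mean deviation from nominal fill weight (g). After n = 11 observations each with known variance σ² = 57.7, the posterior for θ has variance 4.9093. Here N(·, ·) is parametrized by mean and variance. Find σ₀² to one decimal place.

σ₀² = 76.6

Posterior precision equals prior precision plus data precision: 1/σ_n² = 1/σ₀² + n/σ².
So 1/σ₀² = 1/4.9093 − 11/57.7 = 0.203695 − 0.190641 = 0.013054.
Hence σ₀² = 1/0.013054 ≈ 76.6.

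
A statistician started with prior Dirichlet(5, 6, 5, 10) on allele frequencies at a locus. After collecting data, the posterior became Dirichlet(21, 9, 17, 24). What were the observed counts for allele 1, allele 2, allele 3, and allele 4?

counts (16, 3, 12, 14)

For a Dirichlet(α) prior with multinomial counts c, the posterior is Dirichlet(α + c) componentwise.
Counts are posterior − prior componentwise: 21−5=16, 9−6=3, 17−5=12, 24−10=14.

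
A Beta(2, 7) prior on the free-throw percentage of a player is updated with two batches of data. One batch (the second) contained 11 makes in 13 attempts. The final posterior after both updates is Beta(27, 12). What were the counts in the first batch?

Because Beta–binomial updating is additive in the counts, the combined data contributed (α_post−α_prior, β_post−β_prior) successes and failures.
Total across both batches: 27−2=25 makes, 12−7=5 misses.
Subtract the second batch: 25−11=14 makes and 5−2=3 misses.

14 makes and 3 misses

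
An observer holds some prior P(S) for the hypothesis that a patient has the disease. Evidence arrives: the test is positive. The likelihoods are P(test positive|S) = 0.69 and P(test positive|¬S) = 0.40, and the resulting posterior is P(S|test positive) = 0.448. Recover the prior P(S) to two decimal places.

P(S) = 0.32

Bayes' rule in odds form gives O(S|E) = O(S)·[P(E|S)/P(E|¬S)], hence O(S) = O(S|E)/LR.
Posterior odds = 0.448/(1−0.448) = 0.8116. LR = 0.69/0.40 = 1.7250.
Prior odds = 0.8116/1.7250 = 0.4705, so P(S) = 0.4705/(1+0.4705) ≈ 0.32.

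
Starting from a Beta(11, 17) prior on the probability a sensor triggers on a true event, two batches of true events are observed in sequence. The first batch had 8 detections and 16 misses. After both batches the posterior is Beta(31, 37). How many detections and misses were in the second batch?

12 detections and 4 misses

Because Beta–binomial updating is additive in the counts, the combined data contributed (α_post−α_prior, β_post−β_prior) successes and failures.
Total across both batches: 31−11=20 detections, 37−17=20 misses.
Subtract the first batch: 20−8=12 detections and 20−16=4 misses.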